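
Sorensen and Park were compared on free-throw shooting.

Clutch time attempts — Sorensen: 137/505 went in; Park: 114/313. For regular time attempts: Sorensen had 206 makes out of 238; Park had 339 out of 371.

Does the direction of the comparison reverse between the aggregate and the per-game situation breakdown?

Clutch time: Sorensen 137/505 = 27.1%, Park 114/313 = 36.4% → Park
Regular time: Sorensen 206/238 = 86.6%, Park 339/371 = 91.4% → Park
Overall: Sorensen 343/743 = 46.2%, Park 453/684 = 66.2% → Park
Park wins overall and in every game group — no reversal.

No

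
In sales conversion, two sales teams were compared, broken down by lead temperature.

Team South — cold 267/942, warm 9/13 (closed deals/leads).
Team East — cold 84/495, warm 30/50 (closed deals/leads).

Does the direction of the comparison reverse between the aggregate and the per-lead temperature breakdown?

No

Cold: Team South 267/942 = 28.3%, Team East 84/495 = 17.0% → Team South
Warm: Team South 9/13 = 69.2%, Team East 30/50 = 60.0% → Team South
Overall: Team South 276/955 = 28.9%, Team East 114/545 = 20.9% → Team South
Team South wins overall and in every lead group — no reversal.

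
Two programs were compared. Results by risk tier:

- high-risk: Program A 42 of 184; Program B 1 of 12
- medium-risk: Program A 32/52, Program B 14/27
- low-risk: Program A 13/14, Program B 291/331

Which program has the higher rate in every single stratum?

High-risk: Program A 42/184 = 22.8%, Program B 1/12 = 8.3% → Program A
Medium-risk: Program A 32/52 = 61.5%, Program B 14/27 = 51.9% → Program A
Low-risk: Program A 13/14 = 92.9%, Program B 291/331 = 87.9% → Program A
Program A has the higher rate in all 3 groups.

Program A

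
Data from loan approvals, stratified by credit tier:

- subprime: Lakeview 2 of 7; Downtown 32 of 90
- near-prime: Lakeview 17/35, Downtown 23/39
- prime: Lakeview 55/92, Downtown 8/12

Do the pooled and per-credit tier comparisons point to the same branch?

No

Subprime: Lakeview 2/7 = 28.6%, Downtown 32/90 = 35.6% → Downtown
Near-prime: Lakeview 17/35 = 48.6%, Downtown 23/39 = 59.0% → Downtown
Prime: Lakeview 55/92 = 59.8%, Downtown 8/12 = 66.7% → Downtown
Overall: Lakeview 74/134 = 55.2%, Downtown 63/141 = 44.7% → Lakeview
Downtown wins each credit group but Lakeview wins overall — the comparison reverses. Downtown's applications skew toward subprime, which has a lower base rate.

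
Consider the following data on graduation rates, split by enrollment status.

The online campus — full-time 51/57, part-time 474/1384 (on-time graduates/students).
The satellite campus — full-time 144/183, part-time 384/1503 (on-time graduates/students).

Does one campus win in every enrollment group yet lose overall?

Full-time: the online campus 51/57 = 89.5%, the satellite campus 144/183 = 78.7% → the online campus
Part-time: the online campus 474/1384 = 34.2%, the satellite campus 384/1503 = 25.5% → the online campus
Overall: the online campus 525/1441 = 36.4%, the satellite campus 528/1686 = 31.3% → the online campus
The online campus wins overall and in every enrollment group — no reversal.

No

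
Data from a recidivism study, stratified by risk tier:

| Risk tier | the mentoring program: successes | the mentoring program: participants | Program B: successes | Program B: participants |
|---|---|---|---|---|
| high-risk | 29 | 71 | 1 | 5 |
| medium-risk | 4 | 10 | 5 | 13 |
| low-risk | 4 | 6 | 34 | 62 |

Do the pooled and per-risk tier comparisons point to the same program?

High-risk: the mentoring program 29/71 = 40.8%, Program B 1/5 = 20.0% → the mentoring program
Medium-risk: the mentoring program 4/10 = 40.0%, Program B 5/13 = 38.5% → the mentoring program
Low-risk: the mentoring program 4/6 = 66.7%, Program B 34/62 = 54.8% → the mentoring program
Overall: the mentoring program 37/87 = 42.5%, Program B 40/80 = 50.0% → Program B
The mentoring program wins each risk group but Program B wins overall — the comparison reverses. The mentoring program's participants skew toward high-risk, which has a lower base rate.

No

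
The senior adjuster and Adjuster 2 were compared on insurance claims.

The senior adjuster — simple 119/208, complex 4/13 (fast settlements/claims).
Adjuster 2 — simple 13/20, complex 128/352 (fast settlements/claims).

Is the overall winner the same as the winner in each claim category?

Simple: the senior adjuster 119/208 = 57.2%, Adjuster 2 13/20 = 65.0% → Adjuster 2
Complex: the senior adjuster 4/13 = 30.8%, Adjuster 2 128/352 = 36.4% → Adjuster 2
Overall: the senior adjuster 123/221 = 55.7%, Adjuster 2 141/372 = 37.9% → the senior adjuster
Adjuster 2 wins each claim group but the senior adjuster wins overall — the comparison reverses. Adjuster 2's claims skew toward complex, which has a lower base rate.

No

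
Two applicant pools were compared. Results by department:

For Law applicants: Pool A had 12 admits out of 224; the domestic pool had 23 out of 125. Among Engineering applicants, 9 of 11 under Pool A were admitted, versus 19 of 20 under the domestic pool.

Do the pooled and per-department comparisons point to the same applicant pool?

Yes

Law: Pool A 12/224 = 5.4%, the domestic pool 23/125 = 18.4% → the domestic pool
Engineering: Pool A 9/11 = 81.8%, the domestic pool 19/20 = 95.0% → the domestic pool
Overall: Pool A 21/235 = 8.9%, the domestic pool 42/145 = 29.0% → the domestic pool
The domestic pool wins overall and in every department group — no reversal.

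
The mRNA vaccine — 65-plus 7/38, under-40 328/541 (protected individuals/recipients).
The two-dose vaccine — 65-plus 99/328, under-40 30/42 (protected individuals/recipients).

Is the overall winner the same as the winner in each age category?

No

65-plus: the mRNA vaccine 7/38 = 18.4%, the two-dose vaccine 99/328 = 30.2% → the two-dose vaccine
Under-40: the mRNA vaccine 328/541 = 60.6%, the two-dose vaccine 30/42 = 71.4% → the two-dose vaccine
Overall: the mRNA vaccine 335/579 = 57.9%, the two-dose vaccine 129/370 = 34.9% → the mRNA vaccine
The two-dose vaccine wins each age group but the mRNA vaccine wins overall — the comparison reverses. The two-dose vaccine's recipients skew toward 65-plus, which has a lower base rate.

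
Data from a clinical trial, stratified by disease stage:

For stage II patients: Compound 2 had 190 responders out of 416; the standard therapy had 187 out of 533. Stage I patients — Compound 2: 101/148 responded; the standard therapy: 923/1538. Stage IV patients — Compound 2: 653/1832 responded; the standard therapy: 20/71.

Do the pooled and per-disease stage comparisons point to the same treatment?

No

Stage II: Compound 2 190/416 = 45.7%, the standard therapy 187/533 = 35.1% → Compound 2
Stage I: Compound 2 101/148 = 68.2%, the standard therapy 923/1538 = 60.0% → Compound 2
Stage IV: Compound 2 653/1832 = 35.6%, the standard therapy 20/71 = 28.2% → Compound 2
Overall: Compound 2 944/2396 = 39.4%, the standard therapy 1130/2142 = 52.8% → the standard therapy
Compound 2 wins each disease group but the standard therapy wins overall — the comparison reverses. Compound 2's patients skew toward stage IV, which has a lower base rate.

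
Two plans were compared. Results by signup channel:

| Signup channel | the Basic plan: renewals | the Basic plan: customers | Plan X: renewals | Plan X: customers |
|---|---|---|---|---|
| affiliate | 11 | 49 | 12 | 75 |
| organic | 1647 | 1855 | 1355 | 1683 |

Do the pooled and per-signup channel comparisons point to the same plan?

Yes

Affiliate: the Basic plan 11/49 = 22.4%, Plan X 12/75 = 16.0% → the Basic plan
Organic: the Basic plan 1647/1855 = 88.8%, Plan X 1355/1683 = 80.5% → the Basic plan
Overall: the Basic plan 1658/1904 = 87.1%, Plan X 1367/1758 = 77.8% → the Basic plan
The Basic plan wins overall and in every signup group — no reversal.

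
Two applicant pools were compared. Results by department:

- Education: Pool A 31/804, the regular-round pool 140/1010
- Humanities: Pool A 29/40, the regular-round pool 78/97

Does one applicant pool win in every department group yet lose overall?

Education: Pool A 31/804 = 3.9%, the regular-round pool 140/1010 = 13.9% → the regular-round pool
Humanities: Pool A 29/40 = 72.5%, the regular-round pool 78/97 = 80.4% → the regular-round pool
Overall: Pool A 60/844 = 7.1%, the regular-round pool 218/1107 = 19.7% → the regular-round pool
The regular-round pool wins overall and in every department group — no reversal.

No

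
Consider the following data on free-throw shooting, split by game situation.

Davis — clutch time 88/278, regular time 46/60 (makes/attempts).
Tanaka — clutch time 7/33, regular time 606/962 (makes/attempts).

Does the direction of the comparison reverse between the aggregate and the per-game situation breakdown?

Clutch time: Davis 88/278 = 31.7%, Tanaka 7/33 = 21.2% → Davis
Regular time: Davis 46/60 = 76.7%, Tanaka 606/962 = 63.0% → Davis
Overall: Davis 134/338 = 39.6%, Tanaka 613/995 = 61.6% → Tanaka
Davis wins each game group but Tanaka wins overall — the comparison reverses. Davis's attempts skew toward clutch time, which has a lower base rate.

Yes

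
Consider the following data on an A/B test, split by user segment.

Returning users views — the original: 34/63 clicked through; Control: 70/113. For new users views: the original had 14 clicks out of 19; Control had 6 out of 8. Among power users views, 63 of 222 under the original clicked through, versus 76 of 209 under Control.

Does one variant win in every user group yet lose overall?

Returning users: the original 34/63 = 54.0%, Control 70/113 = 61.9% → Control
New users: the original 14/19 = 73.7%, Control 6/8 = 75.0% → Control
Power users: the original 63/222 = 28.4%, Control 76/209 = 36.4% → Control
Overall: the original 111/304 = 36.5%, Control 152/330 = 46.1% → Control
Control wins overall and in every user group — no reversal.

No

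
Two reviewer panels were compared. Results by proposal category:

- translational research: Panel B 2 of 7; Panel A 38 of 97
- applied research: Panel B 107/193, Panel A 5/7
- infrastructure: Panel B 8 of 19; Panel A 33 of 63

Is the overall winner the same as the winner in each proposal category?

Translational research: Panel B 2/7 = 28.6%, Panel A 38/97 = 39.2% → Panel A
Applied research: Panel B 107/193 = 55.4%, Panel A 5/7 = 71.4% → Panel A
Infrastructure: Panel B 8/19 = 42.1%, Panel A 33/63 = 52.4% → Panel A
Overall: Panel B 117/219 = 53.4%, Panel A 76/167 = 45.5% → Panel B
Panel A wins each proposal group but Panel B wins overall — the comparison reverses. Panel A's proposals skew toward translational research, which has a lower base rate.

No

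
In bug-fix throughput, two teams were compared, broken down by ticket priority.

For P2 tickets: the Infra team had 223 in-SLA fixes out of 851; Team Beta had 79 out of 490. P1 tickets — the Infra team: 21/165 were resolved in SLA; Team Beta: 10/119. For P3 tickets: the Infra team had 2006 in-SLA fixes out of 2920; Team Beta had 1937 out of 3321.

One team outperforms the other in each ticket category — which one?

the Infra team

P2: the Infra team 223/851 = 26.2%, Team Beta 79/490 = 16.1% → the Infra team
P1: the Infra team 21/165 = 12.7%, Team Beta 10/119 = 8.4% → the Infra team
P3: the Infra team 2006/2920 = 68.7%, Team Beta 1937/3321 = 58.3% → the Infra team
The Infra team has the higher rate in all 3 groups.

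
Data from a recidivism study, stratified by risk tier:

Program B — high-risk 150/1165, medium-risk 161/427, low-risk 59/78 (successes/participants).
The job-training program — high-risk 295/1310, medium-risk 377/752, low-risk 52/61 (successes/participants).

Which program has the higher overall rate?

High-risk: Program B 150/1165 = 12.9%, the job-training program 295/1310 = 22.5% → the job-training program
Medium-risk: Program B 161/427 = 37.7%, the job-training program 377/752 = 50.1% → the job-training program
Low-risk: Program B 59/78 = 75.6%, the job-training program 52/61 = 85.2% → the job-training program
Overall: Program B 370/1670 = 22.2%, the job-training program 724/2123 = 34.1% → the job-training program

the job-training program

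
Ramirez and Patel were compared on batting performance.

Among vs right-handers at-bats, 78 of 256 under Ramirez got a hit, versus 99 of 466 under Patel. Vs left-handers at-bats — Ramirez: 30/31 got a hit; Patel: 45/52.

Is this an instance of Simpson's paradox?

No

Vs right-handers: Ramirez 78/256 = 30.5%, Patel 99/466 = 21.2% → Ramirez
Vs left-handers: Ramirez 30/31 = 96.8%, Patel 45/52 = 86.5% → Ramirez
Overall: Ramirez 108/287 = 37.6%, Patel 144/518 = 27.8% → Ramirez
Ramirez wins overall and in every pitcher group — no reversal.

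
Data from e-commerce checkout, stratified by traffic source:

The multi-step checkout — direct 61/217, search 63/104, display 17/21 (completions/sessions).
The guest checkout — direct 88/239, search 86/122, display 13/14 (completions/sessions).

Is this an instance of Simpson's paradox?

No

Direct: the multi-step checkout 61/217 = 28.1%, the guest checkout 88/239 = 36.8% → the guest checkout
Search: the multi-step checkout 63/104 = 60.6%, the guest checkout 86/122 = 70.5% → the guest checkout
Display: the multi-step checkout 17/21 = 81.0%, the guest checkout 13/14 = 92.9% → the guest checkout
Overall: the multi-step checkout 141/342 = 41.2%, the guest checkout 187/375 = 49.9% → the guest checkout
The guest checkout wins overall and in every traffic group — no reversal.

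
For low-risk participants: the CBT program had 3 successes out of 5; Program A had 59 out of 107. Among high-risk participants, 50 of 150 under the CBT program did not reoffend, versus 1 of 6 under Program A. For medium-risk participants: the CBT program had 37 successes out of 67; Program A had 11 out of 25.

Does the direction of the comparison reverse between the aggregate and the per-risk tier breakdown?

Low-risk: the CBT program 3/5 = 60.0%, Program A 59/107 = 55.1% → the CBT program
High-risk: the CBT program 50/150 = 33.3%, Program A 1/6 = 16.7% → the CBT program
Medium-risk: the CBT program 37/67 = 55.2%, Program A 11/25 = 44.0% → the CBT program
Overall: the CBT program 90/222 = 40.5%, Program A 71/138 = 51.4% → Program A
The CBT program wins each risk group but Program A wins overall — the comparison reverses. The CBT program's participants skew toward high-risk, which has a lower base rate.

Yes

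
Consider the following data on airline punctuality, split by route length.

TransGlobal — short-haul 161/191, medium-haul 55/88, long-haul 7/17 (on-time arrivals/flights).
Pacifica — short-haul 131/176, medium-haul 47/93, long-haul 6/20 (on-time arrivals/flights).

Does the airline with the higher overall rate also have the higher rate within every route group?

Yes

Short-haul: TransGlobal 161/191 = 84.3%, Pacifica 131/176 = 74.4% → TransGlobal
Medium-haul: TransGlobal 55/88 = 62.5%, Pacifica 47/93 = 50.5% → TransGlobal
Long-haul: TransGlobal 7/17 = 41.2%, Pacifica 6/20 = 30.0% → TransGlobal
Overall: TransGlobal 223/296 = 75.3%, Pacifica 184/289 = 63.7% → TransGlobal
TransGlobal wins overall and in every route group — no reversal.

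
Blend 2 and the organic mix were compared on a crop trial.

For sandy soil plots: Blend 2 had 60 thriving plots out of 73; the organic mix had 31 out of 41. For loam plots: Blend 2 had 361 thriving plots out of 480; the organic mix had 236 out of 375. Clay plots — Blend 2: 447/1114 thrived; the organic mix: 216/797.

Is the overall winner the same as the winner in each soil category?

Yes

Sandy soil: Blend 2 60/73 = 82.2%, the organic mix 31/41 = 75.6% → Blend 2
Loam: Blend 2 361/480 = 75.2%, the organic mix 236/375 = 62.9% → Blend 2
Clay: Blend 2 447/1114 = 40.1%, the organic mix 216/797 = 27.1% → Blend 2
Overall: Blend 2 868/1667 = 52.1%, the organic mix 483/1213 = 39.8% → Blend 2
Blend 2 wins overall and in every soil group — no reversal.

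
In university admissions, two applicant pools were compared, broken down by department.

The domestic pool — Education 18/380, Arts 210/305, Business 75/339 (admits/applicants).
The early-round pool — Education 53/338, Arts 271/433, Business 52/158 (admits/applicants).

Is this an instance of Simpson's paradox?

Education: the domestic pool 18/380 = 4.7%, the early-round pool 53/338 = 15.7% → the early-round pool
Arts: the domestic pool 210/305 = 68.9%, the early-round pool 271/433 = 62.6% → the domestic pool
Business: the domestic pool 75/339 = 22.1%, the early-round pool 52/158 = 32.9% → the early-round pool
Overall: the domestic pool 303/1024 = 29.6%, the early-round pool 376/929 = 40.5% → the early-round pool
Neither sweeps: the domestic pool wins 1 of 3 groups, the early-round pool wins 2. The early-round pool wins overall but not every group — no Simpson reversal.

No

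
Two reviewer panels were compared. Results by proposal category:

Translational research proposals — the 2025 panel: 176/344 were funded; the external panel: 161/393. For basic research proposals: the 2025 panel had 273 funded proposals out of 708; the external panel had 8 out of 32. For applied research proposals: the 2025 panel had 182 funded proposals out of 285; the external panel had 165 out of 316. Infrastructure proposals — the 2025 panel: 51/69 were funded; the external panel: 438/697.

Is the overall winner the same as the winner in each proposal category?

Translational research: the 2025 panel 176/344 = 51.2%, the external panel 161/393 = 41.0% → the 2025 panel
Basic research: the 2025 panel 273/708 = 38.6%, the external panel 8/32 = 25.0% → the 2025 panel
Applied research: the 2025 panel 182/285 = 63.9%, the external panel 165/316 = 52.2% → the 2025 panel
Infrastructure: the 2025 panel 51/69 = 73.9%, the external panel 438/697 = 62.8% → the 2025 panel
Overall: the 2025 panel 682/1406 = 48.5%, the external panel 772/1438 = 53.7% → the external panel
The 2025 panel wins each proposal group but the external panel wins overall — the comparison reverses. The 2025 panel's proposals skew toward basic research, which has a lower base rate.

No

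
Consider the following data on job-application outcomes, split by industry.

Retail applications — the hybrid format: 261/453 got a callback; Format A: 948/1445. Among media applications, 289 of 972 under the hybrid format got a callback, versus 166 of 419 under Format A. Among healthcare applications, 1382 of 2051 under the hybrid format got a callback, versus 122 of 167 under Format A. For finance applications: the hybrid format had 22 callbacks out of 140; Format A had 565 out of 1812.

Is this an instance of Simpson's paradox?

Yes

Retail: the hybrid format 261/453 = 57.6%, Format A 948/1445 = 65.6% → Format A
Media: the hybrid format 289/972 = 29.7%, Format A 166/419 = 39.6% → Format A
Healthcare: the hybrid format 1382/2051 = 67.4%, Format A 122/167 = 73.1% → Format A
Finance: the hybrid format 22/140 = 15.7%, Format A 565/1812 = 31.2% → Format A
Overall: the hybrid format 1954/3616 = 54.0%, Format A 1801/3843 = 46.9% → the hybrid format
Format A wins each industry group but the hybrid format wins overall — the comparison reverses. Format A's applications skew toward finance, which has a lower base rate.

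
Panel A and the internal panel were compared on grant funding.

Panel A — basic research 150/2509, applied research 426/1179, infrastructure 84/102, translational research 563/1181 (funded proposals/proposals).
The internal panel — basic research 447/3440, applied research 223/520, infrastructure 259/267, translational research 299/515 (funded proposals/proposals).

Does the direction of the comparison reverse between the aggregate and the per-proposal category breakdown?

No

Basic research: Panel A 150/2509 = 6.0%, the internal panel 447/3440 = 13.0% → the internal panel
Applied research: Panel A 426/1179 = 36.1%, the internal panel 223/520 = 42.9% → the internal panel
Infrastructure: Panel A 84/102 = 82.4%, the internal panel 259/267 = 97.0% → the internal panel
Translational research: Panel A 563/1181 = 47.7%, the internal panel 299/515 = 58.1% → the internal panel
Overall: Panel A 1223/4971 = 24.6%, the internal panel 1228/4742 = 25.9% → the internal panel
The internal panel wins overall and in every proposal group — no reversal.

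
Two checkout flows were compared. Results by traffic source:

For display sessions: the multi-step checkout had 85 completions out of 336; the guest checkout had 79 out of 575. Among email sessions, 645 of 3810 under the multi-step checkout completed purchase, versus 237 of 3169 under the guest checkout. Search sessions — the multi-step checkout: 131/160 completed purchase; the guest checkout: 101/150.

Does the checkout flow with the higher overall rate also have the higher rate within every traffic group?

Yes

Display: the multi-step checkout 85/336 = 25.3%, the guest checkout 79/575 = 13.7% → the multi-step checkout
Email: the multi-step checkout 645/3810 = 16.9%, the guest checkout 237/3169 = 7.5% → the multi-step checkout
Search: the multi-step checkout 131/160 = 81.9%, the guest checkout 101/150 = 67.3% → the multi-step checkout
Overall: the multi-step checkout 861/4306 = 20.0%, the guest checkout 417/3894 = 10.7% → the multi-step checkout
The multi-step checkout wins overall and in every traffic group — no reversal.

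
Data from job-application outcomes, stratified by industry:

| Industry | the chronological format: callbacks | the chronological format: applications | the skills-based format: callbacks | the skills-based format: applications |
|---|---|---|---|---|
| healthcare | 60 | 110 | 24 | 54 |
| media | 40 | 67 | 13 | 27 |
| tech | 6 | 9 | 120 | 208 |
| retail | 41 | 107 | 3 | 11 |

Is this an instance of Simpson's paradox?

Healthcare: the chronological format 60/110 = 54.5%, the skills-based format 24/54 = 44.4% → the chronological format
Media: the chronological format 40/67 = 59.7%, the skills-based format 13/27 = 48.1% → the chronological format
Tech: the chronological format 6/9 = 66.7%, the skills-based format 120/208 = 57.7% → the chronological format
Retail: the chronological format 41/107 = 38.3%, the skills-based format 3/11 = 27.3% → the chronological format
Overall: the chronological format 147/293 = 50.2%, the skills-based format 160/300 = 53.3% → the skills-based format
The chronological format wins each industry group but the skills-based format wins overall — the comparison reverses. The chronological format's applications skew toward retail, which has a lower base rate.

Yes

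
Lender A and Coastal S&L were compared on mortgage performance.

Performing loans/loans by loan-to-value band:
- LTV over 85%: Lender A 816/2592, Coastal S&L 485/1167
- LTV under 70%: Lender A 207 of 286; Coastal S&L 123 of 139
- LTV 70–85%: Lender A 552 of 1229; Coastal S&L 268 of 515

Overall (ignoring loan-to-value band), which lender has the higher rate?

Coastal S&L

LTV over 85%: Lender A 816/2592 = 31.5%, Coastal S&L 485/1167 = 41.6% → Coastal S&L
LTV under 70%: Lender A 207/286 = 72.4%, Coastal S&L 123/139 = 88.5% → Coastal S&L
LTV 70–85%: Lender A 552/1229 = 44.9%, Coastal S&L 268/515 = 52.0% → Coastal S&L
Overall: Lender A 1575/4107 = 38.3%, Coastal S&L 876/1821 = 48.1% → Coastal S&L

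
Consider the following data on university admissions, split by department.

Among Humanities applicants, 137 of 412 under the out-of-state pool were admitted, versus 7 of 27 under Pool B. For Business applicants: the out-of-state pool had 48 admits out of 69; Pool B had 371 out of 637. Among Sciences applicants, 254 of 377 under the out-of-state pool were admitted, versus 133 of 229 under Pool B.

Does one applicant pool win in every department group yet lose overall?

Yes

Humanities: the out-of-state pool 137/412 = 33.3%, Pool B 7/27 = 25.9% → the out-of-state pool
Business: the out-of-state pool 48/69 = 69.6%, Pool B 371/637 = 58.2% → the out-of-state pool
Sciences: the out-of-state pool 254/377 = 67.4%, Pool B 133/229 = 58.1% → the out-of-state pool
Overall: the out-of-state pool 439/858 = 51.2%, Pool B 511/893 = 57.2% → Pool B
The out-of-state pool wins each department group but Pool B wins overall — the comparison reverses. The out-of-state pool's applicants skew toward Humanities, which has a lower base rate.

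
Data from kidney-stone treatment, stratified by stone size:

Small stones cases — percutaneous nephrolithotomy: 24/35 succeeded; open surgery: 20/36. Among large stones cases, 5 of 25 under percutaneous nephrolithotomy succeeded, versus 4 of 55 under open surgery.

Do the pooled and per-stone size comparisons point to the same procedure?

Small stones: percutaneous nephrolithotomy 24/35 = 68.6%, open surgery 20/36 = 55.6% → percutaneous nephrolithotomy
Large stones: percutaneous nephrolithotomy 5/25 = 20.0%, open surgery 4/55 = 7.3% → percutaneous nephrolithotomy
Overall: percutaneous nephrolithotomy 29/60 = 48.3%, open surgery 24/91 = 26.4% → percutaneous nephrolithotomy
Percutaneous nephrolithotomy wins overall and in every stone group — no reversal.

Yes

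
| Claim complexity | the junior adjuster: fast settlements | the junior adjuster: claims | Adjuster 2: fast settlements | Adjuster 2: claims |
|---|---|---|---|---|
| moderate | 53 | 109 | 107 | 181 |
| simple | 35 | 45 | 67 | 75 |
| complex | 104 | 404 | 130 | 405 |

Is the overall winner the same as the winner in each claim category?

Yes

Moderate: the junior adjuster 53/109 = 48.6%, Adjuster 2 107/181 = 59.1% → Adjuster 2
Simple: the junior adjuster 35/45 = 77.8%, Adjuster 2 67/75 = 89.3% → Adjuster 2
Complex: the junior adjuster 104/404 = 25.7%, Adjuster 2 130/405 = 32.1% → Adjuster 2
Overall: the junior adjuster 192/558 = 34.4%, Adjuster 2 304/661 = 46.0% → Adjuster 2
Adjuster 2 wins overall and in every claim group — no reversal.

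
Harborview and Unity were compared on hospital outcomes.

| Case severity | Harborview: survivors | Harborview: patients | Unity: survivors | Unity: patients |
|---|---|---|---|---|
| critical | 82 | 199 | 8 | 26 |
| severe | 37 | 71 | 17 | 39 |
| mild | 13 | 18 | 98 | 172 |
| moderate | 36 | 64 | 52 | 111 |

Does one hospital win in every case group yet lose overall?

Critical: Harborview 82/199 = 41.2%, Unity 8/26 = 30.8% → Harborview
Severe: Harborview 37/71 = 52.1%, Unity 17/39 = 43.6% → Harborview
Mild: Harborview 13/18 = 72.2%, Unity 98/172 = 57.0% → Harborview
Moderate: Harborview 36/64 = 56.2%, Unity 52/111 = 46.8% → Harborview
Overall: Harborview 168/352 = 47.7%, Unity 175/348 = 50.3% → Unity
Harborview wins each case group but Unity wins overall — the comparison reverses. Harborview's patients skew toward critical, which has a lower base rate.

Yes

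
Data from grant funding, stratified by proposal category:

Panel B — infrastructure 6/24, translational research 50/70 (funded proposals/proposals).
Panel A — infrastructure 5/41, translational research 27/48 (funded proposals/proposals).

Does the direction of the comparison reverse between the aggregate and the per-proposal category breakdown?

No

Infrastructure: Panel B 6/24 = 25.0%, Panel A 5/41 = 12.2% → Panel B
Translational research: Panel B 50/70 = 71.4%, Panel A 27/48 = 56.2% → Panel B
Overall: Panel B 56/94 = 59.6%, Panel A 32/89 = 36.0% → Panel B
Panel B wins overall and in every proposal group — no reversal.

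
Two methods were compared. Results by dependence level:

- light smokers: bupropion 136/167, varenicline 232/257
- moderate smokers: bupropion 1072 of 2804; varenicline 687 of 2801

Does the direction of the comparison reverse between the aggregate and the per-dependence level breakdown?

No

Light smokers: bupropion 136/167 = 81.4%, varenicline 232/257 = 90.3% → varenicline
Moderate smokers: bupropion 1072/2804 = 38.2%, varenicline 687/2801 = 24.5% → bupropion
Overall: bupropion 1208/2971 = 40.7%, varenicline 919/3058 = 30.1% → bupropion
Neither sweeps: bupropion wins 1 of 2 groups, varenicline wins 1. Bupropion wins overall but not every group — no Simpson reversal.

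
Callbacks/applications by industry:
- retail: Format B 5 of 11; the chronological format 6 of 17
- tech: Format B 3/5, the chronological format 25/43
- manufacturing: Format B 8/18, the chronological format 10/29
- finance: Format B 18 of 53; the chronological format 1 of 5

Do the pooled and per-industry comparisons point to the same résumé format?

Retail: Format B 5/11 = 45.5%, the chronological format 6/17 = 35.3% → Format B
Tech: Format B 3/5 = 60.0%, the chronological format 25/43 = 58.1% → Format B
Manufacturing: Format B 8/18 = 44.4%, the chronological format 10/29 = 34.5% → Format B
Finance: Format B 18/53 = 34.0%, the chronological format 1/5 = 20.0% → Format B
Overall: Format B 34/87 = 39.1%, the chronological format 42/94 = 44.7% → the chronological format
Format B wins each industry group but the chronological format wins overall — the comparison reverses. Format B's applications skew toward finance, which has a lower base rate.

No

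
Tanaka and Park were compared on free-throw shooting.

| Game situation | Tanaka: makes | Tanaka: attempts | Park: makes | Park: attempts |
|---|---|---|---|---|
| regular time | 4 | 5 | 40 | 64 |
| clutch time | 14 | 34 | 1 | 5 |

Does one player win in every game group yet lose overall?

Yes

Regular time: Tanaka 4/5 = 80.0%, Park 40/64 = 62.5% → Tanaka
Clutch time: Tanaka 14/34 = 41.2%, Park 1/5 = 20.0% → Tanaka
Overall: Tanaka 18/39 = 46.2%, Park 41/69 = 59.4% → Park
Tanaka wins each game group but Park wins overall — the comparison reverses. Tanaka's attempts skew toward clutch time, which has a lower base rate.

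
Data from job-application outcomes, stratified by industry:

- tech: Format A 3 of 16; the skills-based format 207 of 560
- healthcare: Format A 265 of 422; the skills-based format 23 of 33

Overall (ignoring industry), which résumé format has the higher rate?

Format A

Tech: Format A 3/16 = 18.8%, the skills-based format 207/560 = 37.0% → the skills-based format
Healthcare: Format A 265/422 = 62.8%, the skills-based format 23/33 = 69.7% → the skills-based format
Overall: Format A 268/438 = 61.2%, the skills-based format 230/593 = 38.8% → Format A
(The skills-based format wins every industry group but Format A wins overall — the skills-based format's applications skew toward the low-rate tech group.)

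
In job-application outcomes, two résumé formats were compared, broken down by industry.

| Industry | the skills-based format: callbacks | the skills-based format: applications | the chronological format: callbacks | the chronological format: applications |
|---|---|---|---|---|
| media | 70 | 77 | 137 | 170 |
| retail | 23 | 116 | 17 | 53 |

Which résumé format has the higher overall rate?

the chronological format

Media: the skills-based format 70/77 = 90.9%, the chronological format 137/170 = 80.6% → the skills-based format
Retail: the skills-based format 23/116 = 19.8%, the chronological format 17/53 = 32.1% → the chronological format
Overall: the skills-based format 93/193 = 48.2%, the chronological format 154/223 = 69.1% → the chronological format
(Neither sweeps every industry group, but the chronological format has the higher pooled rate.)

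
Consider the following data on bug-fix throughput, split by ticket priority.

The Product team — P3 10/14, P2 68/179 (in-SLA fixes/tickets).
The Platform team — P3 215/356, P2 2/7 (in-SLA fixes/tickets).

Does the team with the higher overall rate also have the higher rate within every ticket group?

No

P3: the Product team 10/14 = 71.4%, the Platform team 215/356 = 60.4% → the Product team
P2: the Product team 68/179 = 38.0%, the Platform team 2/7 = 28.6% → the Product team
Overall: the Product team 78/193 = 40.4%, the Platform team 217/363 = 59.8% → the Platform team
The Product team wins each ticket group but the Platform team wins overall — the comparison reverses. The Product team's tickets skew toward P2, which has a lower base rate.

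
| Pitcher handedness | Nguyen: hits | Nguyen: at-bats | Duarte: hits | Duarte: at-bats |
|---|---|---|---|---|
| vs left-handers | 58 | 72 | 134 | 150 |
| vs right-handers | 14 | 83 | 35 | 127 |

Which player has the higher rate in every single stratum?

Vs left-handers: Nguyen 58/72 = 80.6%, Duarte 134/150 = 89.3% → Duarte
Vs right-handers: Nguyen 14/83 = 16.9%, Duarte 35/127 = 27.6% → Duarte
Duarte has the higher rate in both groups.

Duarte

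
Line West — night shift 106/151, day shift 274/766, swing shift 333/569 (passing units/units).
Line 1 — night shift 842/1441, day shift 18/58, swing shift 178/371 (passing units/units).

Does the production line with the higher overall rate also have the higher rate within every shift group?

No

Night shift: Line West 106/151 = 70.2%, Line 1 842/1441 = 58.4% → Line West
Day shift: Line West 274/766 = 35.8%, Line 1 18/58 = 31.0% → Line West
Swing shift: Line West 333/569 = 58.5%, Line 1 178/371 = 48.0% → Line West
Overall: Line West 713/1486 = 48.0%, Line 1 1038/1870 = 55.5% → Line 1
Line West wins each shift group but Line 1 wins overall — the comparison reverses. Line West's units skew toward day shift, which has a lower base rate.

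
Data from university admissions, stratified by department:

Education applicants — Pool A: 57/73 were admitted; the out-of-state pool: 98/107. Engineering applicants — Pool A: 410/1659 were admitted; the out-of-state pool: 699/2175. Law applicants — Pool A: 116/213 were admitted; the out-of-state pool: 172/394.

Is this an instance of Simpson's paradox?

No

Education: Pool A 57/73 = 78.1%, the out-of-state pool 98/107 = 91.6% → the out-of-state pool
Engineering: Pool A 410/1659 = 24.7%, the out-of-state pool 699/2175 = 32.1% → the out-of-state pool
Law: Pool A 116/213 = 54.5%, the out-of-state pool 172/394 = 43.7% → Pool A
Overall: Pool A 583/1945 = 30.0%, the out-of-state pool 969/2676 = 36.2% → the out-of-state pool
Neither sweeps: Pool A wins 1 of 3 groups, the out-of-state pool wins 2. The out-of-state pool wins overall but not every group — no Simpson reversal.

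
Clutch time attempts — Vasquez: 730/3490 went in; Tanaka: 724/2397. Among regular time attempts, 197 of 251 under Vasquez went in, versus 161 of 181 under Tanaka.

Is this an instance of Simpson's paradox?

No

Clutch time: Vasquez 730/3490 = 20.9%, Tanaka 724/2397 = 30.2% → Tanaka
Regular time: Vasquez 197/251 = 78.5%, Tanaka 161/181 = 89.0% → Tanaka
Overall: Vasquez 927/3741 = 24.8%, Tanaka 885/2578 = 34.3% → Tanaka
Tanaka wins overall and in every game group — no reversal.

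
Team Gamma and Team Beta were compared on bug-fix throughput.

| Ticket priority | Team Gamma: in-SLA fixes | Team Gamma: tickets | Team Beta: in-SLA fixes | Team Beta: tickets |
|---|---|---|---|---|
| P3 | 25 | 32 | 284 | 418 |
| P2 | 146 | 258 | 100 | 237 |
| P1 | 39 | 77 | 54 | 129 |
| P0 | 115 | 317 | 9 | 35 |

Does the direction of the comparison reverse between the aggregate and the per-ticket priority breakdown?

Yes

P3: Team Gamma 25/32 = 78.1%, Team Beta 284/418 = 67.9% → Team Gamma
P2: Team Gamma 146/258 = 56.6%, Team Beta 100/237 = 42.2% → Team Gamma
P1: Team Gamma 39/77 = 50.6%, Team Beta 54/129 = 41.9% → Team Gamma
P0: Team Gamma 115/317 = 36.3%, Team Beta 9/35 = 25.7% → Team Gamma
Overall: Team Gamma 325/684 = 47.5%, Team Beta 447/819 = 54.6% → Team Beta
Team Gamma wins each ticket group but Team Beta wins overall — the comparison reverses. Team Gamma's tickets skew toward P0, which has a lower base rate.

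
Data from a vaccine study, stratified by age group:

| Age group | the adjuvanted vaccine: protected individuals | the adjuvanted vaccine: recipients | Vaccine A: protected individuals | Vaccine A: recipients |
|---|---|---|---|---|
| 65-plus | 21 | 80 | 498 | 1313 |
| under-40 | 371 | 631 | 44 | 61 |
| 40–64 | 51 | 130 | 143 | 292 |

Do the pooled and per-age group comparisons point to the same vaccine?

No

65-plus: the adjuvanted vaccine 21/80 = 26.2%, Vaccine A 498/1313 = 37.9% → Vaccine A
Under-40: the adjuvanted vaccine 371/631 = 58.8%, Vaccine A 44/61 = 72.1% → Vaccine A
40–64: the adjuvanted vaccine 51/130 = 39.2%, Vaccine A 143/292 = 49.0% → Vaccine A
Overall: the adjuvanted vaccine 443/841 = 52.7%, Vaccine A 685/1666 = 41.1% → the adjuvanted vaccine
Vaccine A wins each age group but the adjuvanted vaccine wins overall — the comparison reverses. Vaccine A's recipients skew toward 65-plus, which has a lower base rate.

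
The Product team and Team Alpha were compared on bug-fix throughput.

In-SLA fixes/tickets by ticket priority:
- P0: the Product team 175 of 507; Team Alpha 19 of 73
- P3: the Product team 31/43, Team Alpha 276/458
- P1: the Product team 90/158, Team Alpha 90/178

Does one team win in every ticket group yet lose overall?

P0: the Product team 175/507 = 34.5%, Team Alpha 19/73 = 26.0% → the Product team
P3: the Product team 31/43 = 72.1%, Team Alpha 276/458 = 60.3% → the Product team
P1: the Product team 90/158 = 57.0%, Team Alpha 90/178 = 50.6% → the Product team
Overall: the Product team 296/708 = 41.8%, Team Alpha 385/709 = 54.3% → Team Alpha
The Product team wins each ticket group but Team Alpha wins overall — the comparison reverses. The Product team's tickets skew toward P0, which has a lower base rate.

Yes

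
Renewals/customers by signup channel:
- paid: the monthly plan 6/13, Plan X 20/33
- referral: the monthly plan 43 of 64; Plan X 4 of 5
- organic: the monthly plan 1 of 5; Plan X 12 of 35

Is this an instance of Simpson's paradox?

Paid: the monthly plan 6/13 = 46.2%, Plan X 20/33 = 60.6% → Plan X
Referral: the monthly plan 43/64 = 67.2%, Plan X 4/5 = 80.0% → Plan X
Organic: the monthly plan 1/5 = 20.0%, Plan X 12/35 = 34.3% → Plan X
Overall: the monthly plan 50/82 = 61.0%, Plan X 36/73 = 49.3% → the monthly plan
Plan X wins each signup group but the monthly plan wins overall — the comparison reverses. Plan X's customers skew toward organic, which has a lower base rate.

Yes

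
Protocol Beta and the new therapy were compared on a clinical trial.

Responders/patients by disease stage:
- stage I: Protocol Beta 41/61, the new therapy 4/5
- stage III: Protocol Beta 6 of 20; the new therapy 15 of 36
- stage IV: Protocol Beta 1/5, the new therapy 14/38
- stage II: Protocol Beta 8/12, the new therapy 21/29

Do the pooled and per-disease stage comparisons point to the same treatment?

Stage I: Protocol Beta 41/61 = 67.2%, the new therapy 4/5 = 80.0% → the new therapy
Stage III: Protocol Beta 6/20 = 30.0%, the new therapy 15/36 = 41.7% → the new therapy
Stage IV: Protocol Beta 1/5 = 20.0%, the new therapy 14/38 = 36.8% → the new therapy
Stage II: Protocol Beta 8/12 = 66.7%, the new therapy 21/29 = 72.4% → the new therapy
Overall: Protocol Beta 56/98 = 57.1%, the new therapy 54/108 = 50.0% → Protocol Beta
The new therapy wins each disease group but Protocol Beta wins overall — the comparison reverses. The new therapy's patients skew toward stage IV, which has a lower base rate.

No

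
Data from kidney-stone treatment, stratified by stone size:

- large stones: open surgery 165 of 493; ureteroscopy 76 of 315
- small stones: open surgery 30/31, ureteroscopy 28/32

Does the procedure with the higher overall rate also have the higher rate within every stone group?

Large stones: open surgery 165/493 = 33.5%, ureteroscopy 76/315 = 24.1% → open surgery
Small stones: open surgery 30/31 = 96.8%, ureteroscopy 28/32 = 87.5% → open surgery
Overall: open surgery 195/524 = 37.2%, ureteroscopy 104/347 = 30.0% → open surgery
Open surgery wins overall and in every stone group — no reversal.

Yes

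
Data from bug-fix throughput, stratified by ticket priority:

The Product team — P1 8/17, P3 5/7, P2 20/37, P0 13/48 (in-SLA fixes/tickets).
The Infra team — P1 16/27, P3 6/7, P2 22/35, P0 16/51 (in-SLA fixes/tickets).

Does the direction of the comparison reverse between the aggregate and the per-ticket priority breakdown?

P1: the Product team 8/17 = 47.1%, the Infra team 16/27 = 59.3% → the Infra team
P3: the Product team 5/7 = 71.4%, the Infra team 6/7 = 85.7% → the Infra team
P2: the Product team 20/37 = 54.1%, the Infra team 22/35 = 62.9% → the Infra team
P0: the Product team 13/48 = 27.1%, the Infra team 16/51 = 31.4% → the Infra team
Overall: the Product team 46/109 = 42.2%, the Infra team 60/120 = 50.0% → the Infra team
The Infra team wins overall and in every ticket group — no reversal.

No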